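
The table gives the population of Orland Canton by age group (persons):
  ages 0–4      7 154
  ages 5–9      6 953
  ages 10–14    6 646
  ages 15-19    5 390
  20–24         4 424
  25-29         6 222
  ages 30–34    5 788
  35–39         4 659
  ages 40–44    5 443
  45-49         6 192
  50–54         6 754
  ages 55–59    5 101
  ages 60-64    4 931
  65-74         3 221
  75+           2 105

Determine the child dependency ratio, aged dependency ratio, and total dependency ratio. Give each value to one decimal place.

Youth dependency ratio: 37.8
Old-age dependency ratio: 9.7
Total dependency ratio: 47.5

0–14: 7 154 + 6 953 + 6 646 = 20 753
15–64: 5 390 + 4 424 + 6 222 + 5 788 + 4 659 + 5 443 + 6 192 + 6 754 + 5 101 + 4 931 = 54 904
65+: 3 221 + 2 105 = 5 326
Youth dependency ratio = 20 753 / 54 904 × 100 = 37.8
Old-age dependency ratio = 5 326 / 54 904 × 100 = 9.7
Total dependency ratio = (20 753 + 5 326) / 54 904 × 100 = 26 079 / 54 904 × 100 = 47.5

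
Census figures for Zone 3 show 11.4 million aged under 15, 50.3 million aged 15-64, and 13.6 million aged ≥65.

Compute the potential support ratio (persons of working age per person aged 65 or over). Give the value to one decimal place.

Potential support ratio: 3.7

Potential support ratio = 50.3 / 13.6 = 3.7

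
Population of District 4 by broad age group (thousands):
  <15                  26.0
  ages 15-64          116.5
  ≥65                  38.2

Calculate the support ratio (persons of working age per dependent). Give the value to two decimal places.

Support ratio: 1.81

Support ratio = 116.5 / (26.0 + 38.2) = 116.5 / 64.2 = 1.81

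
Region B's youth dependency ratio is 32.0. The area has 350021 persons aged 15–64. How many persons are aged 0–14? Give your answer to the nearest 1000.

Aged 0–14: 112000

Youth dependency ratio = youth / working-age × 100
32.0 = Y / 350021 × 100
⇒ 112000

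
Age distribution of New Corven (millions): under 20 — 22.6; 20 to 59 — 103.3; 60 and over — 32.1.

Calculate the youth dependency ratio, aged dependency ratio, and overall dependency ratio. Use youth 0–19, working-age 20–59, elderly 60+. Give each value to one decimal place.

Youth dependency ratio: 21.9
Old-age dependency ratio: 31.1
Total dependency ratio: 53.0

Youth dependency ratio = 22.6 / 103.3 × 100 = 21.9
Old-age dependency ratio = 32.1 / 103.3 × 100 = 31.1
Total dependency ratio = (22.6 + 32.1) / 103.3 × 100 = 54.7 / 103.3 × 100 = 53.0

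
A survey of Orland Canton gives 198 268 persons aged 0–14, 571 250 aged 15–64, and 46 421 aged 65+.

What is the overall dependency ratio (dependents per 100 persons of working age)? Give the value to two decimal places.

Total dependency ratio = (198 268 + 46 421) / 571 250 × 100 = 244 689 / 571 250 × 100 = 42.83

Total dependency ratio: 42.83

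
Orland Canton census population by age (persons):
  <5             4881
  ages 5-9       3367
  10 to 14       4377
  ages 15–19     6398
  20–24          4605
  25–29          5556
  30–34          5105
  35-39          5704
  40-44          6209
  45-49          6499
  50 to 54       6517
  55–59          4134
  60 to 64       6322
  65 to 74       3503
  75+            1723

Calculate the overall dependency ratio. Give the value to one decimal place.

Total dependency ratio: 31.3

0–14: 4881 + 3367 + 4377 = 12625
15–64: 6398 + 4605 + 5556 + 5105 + 5704 + 6209 + 6499 + 6517 + 4134 + 6322 = 57049
65+: 3503 + 1723 = 5226
Total dependency ratio = (12625 + 5226) / 57049 × 100 = 17851 / 57049 × 100 = 31.3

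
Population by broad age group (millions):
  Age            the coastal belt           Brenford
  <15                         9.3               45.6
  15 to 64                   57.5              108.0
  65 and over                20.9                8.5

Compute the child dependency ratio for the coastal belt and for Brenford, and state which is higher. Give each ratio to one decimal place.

the coastal belt: 16.2
Brenford: 42.2
Higher: Brenford

the coastal belt: 9.3 / 57.5 × 100 = 16.2
Brenford: 45.6 / 108.0 × 100 = 42.2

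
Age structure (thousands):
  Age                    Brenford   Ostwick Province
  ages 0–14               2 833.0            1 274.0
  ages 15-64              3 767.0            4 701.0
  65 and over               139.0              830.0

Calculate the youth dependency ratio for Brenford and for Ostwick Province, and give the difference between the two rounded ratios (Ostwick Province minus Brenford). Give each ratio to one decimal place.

Brenford: 2 833.0 / 3 767.0 × 100 = 75.2
Ostwick Province: 1 274.0 / 4 701.0 × 100 = 27.1

Brenford: 75.2
Ostwick Province: 27.1
Difference: -48.1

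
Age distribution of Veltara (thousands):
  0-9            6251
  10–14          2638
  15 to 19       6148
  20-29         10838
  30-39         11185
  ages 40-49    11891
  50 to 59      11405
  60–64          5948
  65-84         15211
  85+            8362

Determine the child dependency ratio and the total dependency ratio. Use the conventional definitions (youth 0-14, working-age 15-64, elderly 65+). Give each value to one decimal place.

0–14: 6251 + 2638 = 8889
15–64: 6148 + 10838 + 11185 + 11891 + 11405 + 5948 = 57415
65+: 15211 + 8362 = 23573
Youth dependency ratio = 8889 / 57415 × 100 = 15.5
Total dependency ratio = (8889 + 23573) / 57415 × 100 = 32462 / 57415 × 100 = 56.5

Youth dependency ratio: 15.5
Total dependency ratio: 56.5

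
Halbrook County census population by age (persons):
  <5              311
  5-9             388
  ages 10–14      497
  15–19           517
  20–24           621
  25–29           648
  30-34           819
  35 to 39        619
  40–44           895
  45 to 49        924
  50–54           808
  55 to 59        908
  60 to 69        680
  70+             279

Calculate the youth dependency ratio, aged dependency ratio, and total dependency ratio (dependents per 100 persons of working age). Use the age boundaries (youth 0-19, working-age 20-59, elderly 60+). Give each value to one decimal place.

0–19: 311 + 388 + 497 + 517 = 1713
20–59: 621 + 648 + 819 + 619 + 895 + 924 + 808 + 908 = 6242
60+: 680 + 279 = 959
Youth dependency ratio = 1713 / 6242 × 100 = 27.4
Old-age dependency ratio = 959 / 6242 × 100 = 15.4
Total dependency ratio = (1713 + 959) / 6242 × 100 = 2672 / 6242 × 100 = 42.8

Youth dependency ratio: 27.4
Old-age dependency ratio: 15.4
Total dependency ratio: 42.8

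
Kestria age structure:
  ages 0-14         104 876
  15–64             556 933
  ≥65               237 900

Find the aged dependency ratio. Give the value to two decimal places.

Old-age dependency ratio: 42.72

Old-age dependency ratio = 237 900 / 556 933 × 100 = 42.72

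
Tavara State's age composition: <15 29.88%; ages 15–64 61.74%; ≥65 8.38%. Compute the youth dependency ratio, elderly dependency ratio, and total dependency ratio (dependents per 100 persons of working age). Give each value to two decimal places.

Youth dependency ratio: 48.40
Old-age dependency ratio: 13.57
Total dependency ratio: 61.97

Youth dependency ratio = 29.88 / 61.74 × 100 = 48.40
Old-age dependency ratio = 8.38 / 61.74 × 100 = 13.57
Total dependency ratio = (29.88 + 8.38) / 61.74 × 100 = 38.26 / 61.74 × 100 = 61.97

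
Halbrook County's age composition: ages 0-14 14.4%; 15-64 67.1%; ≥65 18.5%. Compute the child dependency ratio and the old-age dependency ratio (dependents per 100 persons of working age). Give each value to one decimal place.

Youth dependency ratio: 21.5
Old-age dependency ratio: 27.6

Youth dependency ratio = 14.4 / 67.1 × 100 = 21.5
Old-age dependency ratio = 18.5 / 67.1 × 100 = 27.6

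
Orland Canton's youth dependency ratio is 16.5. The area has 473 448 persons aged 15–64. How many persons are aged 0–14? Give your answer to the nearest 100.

Aged 0–14: 78 100

Youth dependency ratio = youth / working-age × 100
16.5 = Y / 473 448 × 100
⇒ 78 100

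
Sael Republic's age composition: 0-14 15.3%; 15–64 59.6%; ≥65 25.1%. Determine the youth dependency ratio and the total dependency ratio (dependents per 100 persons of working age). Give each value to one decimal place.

Youth dependency ratio: 25.7
Total dependency ratio: 67.8

Youth dependency ratio = 15.3 / 59.6 × 100 = 25.7
Total dependency ratio = (15.3 + 25.1) / 59.6 × 100 = 40.4 / 59.6 × 100 = 67.8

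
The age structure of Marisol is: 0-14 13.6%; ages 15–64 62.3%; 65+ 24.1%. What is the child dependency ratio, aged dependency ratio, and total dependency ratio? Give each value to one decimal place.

Youth dependency ratio = 13.6 / 62.3 × 100 = 21.8
Old-age dependency ratio = 24.1 / 62.3 × 100 = 38.7
Total dependency ratio = (13.6 + 24.1) / 62.3 × 100 = 37.7 / 62.3 × 100 = 60.5

Youth dependency ratio: 21.8
Old-age dependency ratio: 38.7
Total dependency ratio: 60.5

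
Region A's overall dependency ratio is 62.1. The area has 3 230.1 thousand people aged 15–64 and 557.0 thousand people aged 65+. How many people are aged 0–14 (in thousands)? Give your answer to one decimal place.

Total dependency ratio = (youth + elderly) / working-age × 100
62.1 = (Y + 557.0) / 3 230.1 × 100
⇒ 1 448.9

Aged 0–14: 1 448.9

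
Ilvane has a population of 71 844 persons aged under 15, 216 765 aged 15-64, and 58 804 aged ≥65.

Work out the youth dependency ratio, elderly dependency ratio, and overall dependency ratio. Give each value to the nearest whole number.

Youth dependency ratio: 33
Old-age dependency ratio: 27
Total dependency ratio: 60

Youth dependency ratio = 71 844 / 216 765 × 100 = 33
Old-age dependency ratio = 58 804 / 216 765 × 100 = 27
Total dependency ratio = (71 844 + 58 804) / 216 765 × 100 = 130 648 / 216 765 × 100 = 60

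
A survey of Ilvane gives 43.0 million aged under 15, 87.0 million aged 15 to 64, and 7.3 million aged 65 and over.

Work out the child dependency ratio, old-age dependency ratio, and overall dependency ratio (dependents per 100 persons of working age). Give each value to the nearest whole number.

Youth dependency ratio: 49
Old-age dependency ratio: 8
Total dependency ratio: 58

Youth dependency ratio = 43.0 / 87.0 × 100 = 49
Old-age dependency ratio = 7.3 / 87.0 × 100 = 8
Total dependency ratio = (43.0 + 7.3) / 87.0 × 100 = 50.3 / 87.0 × 100 = 58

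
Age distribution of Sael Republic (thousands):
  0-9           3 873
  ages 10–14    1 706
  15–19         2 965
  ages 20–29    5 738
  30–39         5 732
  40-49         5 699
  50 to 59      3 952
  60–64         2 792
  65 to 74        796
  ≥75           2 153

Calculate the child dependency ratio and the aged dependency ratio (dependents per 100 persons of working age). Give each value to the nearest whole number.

Youth dependency ratio: 21
Old-age dependency ratio: 11

0–14: 3 873 + 1 706 = 5 579
15–64: 2 965 + 5 738 + 5 732 + 5 699 + 3 952 + 2 792 = 26 878
65+: 796 + 2 153 = 2 949
Youth dependency ratio = 5 579 / 26 878 × 100 = 21
Old-age dependency ratio = 2 949 / 26 878 × 100 = 11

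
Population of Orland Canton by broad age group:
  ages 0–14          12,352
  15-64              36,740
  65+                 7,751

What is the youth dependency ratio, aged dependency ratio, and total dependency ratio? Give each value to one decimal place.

Youth dependency ratio = 12,352 / 36,740 × 100 = 33.6
Old-age dependency ratio = 7,751 / 36,740 × 100 = 21.1
Total dependency ratio = (12,352 + 7,751) / 36,740 × 100 = 20,103 / 36,740 × 100 = 54.7

Youth dependency ratio: 33.6
Old-age dependency ratio: 21.1
Total dependency ratio: 54.7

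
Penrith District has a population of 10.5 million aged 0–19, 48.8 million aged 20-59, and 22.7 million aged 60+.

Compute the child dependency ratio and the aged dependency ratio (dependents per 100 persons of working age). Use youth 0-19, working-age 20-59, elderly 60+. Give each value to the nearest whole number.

Youth dependency ratio = 10.5 / 48.8 × 100 = 22
Old-age dependency ratio = 22.7 / 48.8 × 100 = 47

Youth dependency ratio: 22
Old-age dependency ratio: 47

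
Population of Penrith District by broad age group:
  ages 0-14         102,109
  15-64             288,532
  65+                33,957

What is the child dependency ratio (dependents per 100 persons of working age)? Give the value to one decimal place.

Youth dependency ratio = 102,109 / 288,532 × 100 = 35.4

Youth dependency ratio: 35.4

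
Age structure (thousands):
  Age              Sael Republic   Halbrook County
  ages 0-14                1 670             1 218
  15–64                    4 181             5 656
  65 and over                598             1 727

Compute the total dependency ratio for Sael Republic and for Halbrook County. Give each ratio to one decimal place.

Sael Republic: 54.2
Halbrook County: 52.1

Sael Republic: (1 670 + 598) / 4 181 × 100 = 2 268 / 4 181 × 100 = 54.2
Halbrook County: (1 218 + 1 727) / 5 656 × 100 = 2 945 / 5 656 × 100 = 52.1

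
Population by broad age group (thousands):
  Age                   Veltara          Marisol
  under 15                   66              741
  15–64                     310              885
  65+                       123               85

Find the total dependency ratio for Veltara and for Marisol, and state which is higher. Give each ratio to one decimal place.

Veltara: (66 + 123) / 310 × 100 = 189 / 310 × 100 = 61.0
Marisol: (741 + 85) / 885 × 100 = 826 / 885 × 100 = 93.3

Veltara: 61.0
Marisol: 93.3
Higher: Marisol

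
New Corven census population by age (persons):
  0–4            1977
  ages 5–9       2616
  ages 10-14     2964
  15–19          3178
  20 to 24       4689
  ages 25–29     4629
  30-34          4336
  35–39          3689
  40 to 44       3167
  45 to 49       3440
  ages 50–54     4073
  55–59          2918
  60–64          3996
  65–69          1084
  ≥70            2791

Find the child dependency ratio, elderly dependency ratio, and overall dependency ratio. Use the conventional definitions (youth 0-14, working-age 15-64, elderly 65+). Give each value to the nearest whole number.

Youth dependency ratio: 20
Old-age dependency ratio: 10
Total dependency ratio: 30

0–14: 1977 + 2616 + 2964 = 7557
15–64: 3178 + 4689 + 4629 + 4336 + 3689 + 3167 + 3440 + 4073 + 2918 + 3996 = 38115
65+: 1084 + 2791 = 3875
Youth dependency ratio = 7557 / 38115 × 100 = 20
Old-age dependency ratio = 3875 / 38115 × 100 = 10
Total dependency ratio = (7557 + 3875) / 38115 × 100 = 11432 / 38115 × 100 = 30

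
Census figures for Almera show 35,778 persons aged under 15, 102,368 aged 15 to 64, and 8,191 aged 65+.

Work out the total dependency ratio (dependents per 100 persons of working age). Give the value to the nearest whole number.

Total dependency ratio = (35,778 + 8,191) / 102,368 × 100 = 43,969 / 102,368 × 100 = 43

Total dependency ratio: 43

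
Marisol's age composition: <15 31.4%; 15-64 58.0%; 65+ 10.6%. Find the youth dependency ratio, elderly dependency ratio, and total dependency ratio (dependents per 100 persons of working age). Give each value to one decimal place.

Youth dependency ratio: 54.1
Old-age dependency ratio: 18.3
Total dependency ratio: 72.4

Youth dependency ratio = 31.4 / 58.0 × 100 = 54.1
Old-age dependency ratio = 10.6 / 58.0 × 100 = 18.3
Total dependency ratio = (31.4 + 10.6) / 58.0 × 100 = 42.0 / 58.0 × 100 = 72.4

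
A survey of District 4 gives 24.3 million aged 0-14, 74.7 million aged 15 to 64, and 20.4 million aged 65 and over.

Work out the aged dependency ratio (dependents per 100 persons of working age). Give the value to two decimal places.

Old-age dependency ratio: 27.31

Old-age dependency ratio = 20.4 / 74.7 × 100 = 27.31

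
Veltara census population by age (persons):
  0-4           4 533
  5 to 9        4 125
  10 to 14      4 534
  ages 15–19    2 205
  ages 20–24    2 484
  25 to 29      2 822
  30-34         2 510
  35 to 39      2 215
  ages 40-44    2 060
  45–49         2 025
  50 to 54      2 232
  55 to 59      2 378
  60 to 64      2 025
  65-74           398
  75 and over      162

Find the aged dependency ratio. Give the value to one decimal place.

Old-age dependency ratio: 2.4

0–14: 4 533 + 4 125 + 4 534 = 13 192
15–64: 2 205 + 2 484 + 2 822 + 2 510 + 2 215 + 2 060 + 2 025 + 2 232 + 2 378 + 2 025 = 22 956
65+: 398 + 162 = 560
Old-age dependency ratio = 560 / 22 956 × 100 = 2.4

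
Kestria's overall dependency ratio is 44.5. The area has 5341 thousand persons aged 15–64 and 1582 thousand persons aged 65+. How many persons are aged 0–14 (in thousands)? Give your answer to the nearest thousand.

Aged 0–14: 795

Total dependency ratio = (youth + elderly) / working-age × 100
44.5 = (Y + 1582) / 5341 × 100
⇒ 795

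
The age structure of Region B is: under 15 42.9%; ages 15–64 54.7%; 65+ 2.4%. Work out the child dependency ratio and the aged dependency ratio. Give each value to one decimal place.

Youth dependency ratio = 42.9 / 54.7 × 100 = 78.4
Old-age dependency ratio = 2.4 / 54.7 × 100 = 4.4

Youth dependency ratio: 78.4
Old-age dependency ratio: 4.4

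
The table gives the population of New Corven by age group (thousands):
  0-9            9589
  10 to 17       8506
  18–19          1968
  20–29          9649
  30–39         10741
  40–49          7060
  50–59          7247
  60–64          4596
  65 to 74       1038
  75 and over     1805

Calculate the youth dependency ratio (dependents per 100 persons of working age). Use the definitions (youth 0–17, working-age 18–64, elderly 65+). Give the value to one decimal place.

Youth dependency ratio: 43.9

0–17: 9589 + 8506 = 18095
18–64: 1968 + 9649 + 10741 + 7060 + 7247 + 4596 = 41261
65+: 1038 + 1805 = 2843
Youth dependency ratio = 18095 / 41261 × 100 = 43.9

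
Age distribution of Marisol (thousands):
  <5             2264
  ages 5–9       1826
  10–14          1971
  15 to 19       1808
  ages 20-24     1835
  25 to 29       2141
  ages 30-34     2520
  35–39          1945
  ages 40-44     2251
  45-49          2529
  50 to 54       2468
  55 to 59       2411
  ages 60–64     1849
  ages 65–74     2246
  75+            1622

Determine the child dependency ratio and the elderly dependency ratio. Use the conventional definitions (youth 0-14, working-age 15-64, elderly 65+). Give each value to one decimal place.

0–14: 2264 + 1826 + 1971 = 6061
15–64: 1808 + 1835 + 2141 + 2520 + 1945 + 2251 + 2529 + 2468 + 2411 + 1849 = 21757
65+: 2246 + 1622 = 3868
Youth dependency ratio = 6061 / 21757 × 100 = 27.9
Old-age dependency ratio = 3868 / 21757 × 100 = 17.8

Youth dependency ratio: 27.9
Old-age dependency ratio: 17.8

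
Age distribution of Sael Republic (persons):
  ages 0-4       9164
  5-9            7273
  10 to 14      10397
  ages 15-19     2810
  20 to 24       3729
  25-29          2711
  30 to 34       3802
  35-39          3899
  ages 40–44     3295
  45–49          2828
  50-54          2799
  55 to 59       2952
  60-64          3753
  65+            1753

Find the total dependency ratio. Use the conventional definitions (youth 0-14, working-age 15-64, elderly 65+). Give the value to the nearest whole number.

Total dependency ratio: 88

0–14: 9164 + 7273 + 10397 = 26834
15–64: 2810 + 3729 + 2711 + 3802 + 3899 + 3295 + 2828 + 2799 + 2952 + 3753 = 32578
65+: 1753
Total dependency ratio = (26834 + 1753) / 32578 × 100 = 28587 / 32578 × 100 = 88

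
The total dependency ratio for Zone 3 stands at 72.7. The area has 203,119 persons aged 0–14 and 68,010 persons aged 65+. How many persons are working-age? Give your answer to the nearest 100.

Total dependency ratio = (youth + elderly) / working-age × 100
72.7 = (203,119 + 68,010) / W × 100
⇒ 372,900

Working-age: 372,900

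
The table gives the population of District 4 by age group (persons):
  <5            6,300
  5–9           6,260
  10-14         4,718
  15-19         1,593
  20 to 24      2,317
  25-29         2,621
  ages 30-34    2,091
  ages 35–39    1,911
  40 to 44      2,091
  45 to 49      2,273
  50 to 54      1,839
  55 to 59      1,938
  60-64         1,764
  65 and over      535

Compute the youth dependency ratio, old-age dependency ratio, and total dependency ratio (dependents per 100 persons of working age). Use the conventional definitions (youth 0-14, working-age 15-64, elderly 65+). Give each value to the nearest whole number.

Youth dependency ratio: 85
Old-age dependency ratio: 3
Total dependency ratio: 87

0–14: 6,300 + 6,260 + 4,718 = 17,278
15–64: 1,593 + 2,317 + 2,621 + 2,091 + 1,911 + 2,091 + 2,273 + 1,839 + 1,938 + 1,764 = 20,438
65+: 535
Youth dependency ratio = 17,278 / 20,438 × 100 = 85
Old-age dependency ratio = 535 / 20,438 × 100 = 3
Total dependency ratio = (17,278 + 535) / 20,438 × 100 = 17,813 / 20,438 × 100 = 87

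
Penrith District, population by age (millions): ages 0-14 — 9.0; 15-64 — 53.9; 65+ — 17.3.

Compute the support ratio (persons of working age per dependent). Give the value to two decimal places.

Support ratio = 53.9 / (9.0 + 17.3) = 53.9 / 26.3 = 2.05

Support ratio: 2.05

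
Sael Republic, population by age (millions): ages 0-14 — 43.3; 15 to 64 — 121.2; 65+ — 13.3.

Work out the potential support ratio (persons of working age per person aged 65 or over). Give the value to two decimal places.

Potential support ratio = 121.2 / 13.3 = 9.11

Potential support ratio: 9.11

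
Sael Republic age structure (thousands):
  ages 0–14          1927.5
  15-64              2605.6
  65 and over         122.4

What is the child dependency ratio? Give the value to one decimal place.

Youth dependency ratio: 74.0

Youth dependency ratio = 1927.5 / 2605.6 × 100 = 74.0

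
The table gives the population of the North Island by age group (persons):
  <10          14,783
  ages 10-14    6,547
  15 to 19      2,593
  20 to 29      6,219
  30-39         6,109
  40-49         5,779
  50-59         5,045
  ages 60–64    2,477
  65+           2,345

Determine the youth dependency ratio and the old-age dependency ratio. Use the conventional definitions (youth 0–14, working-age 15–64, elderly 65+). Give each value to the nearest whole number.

0–14: 14,783 + 6,547 = 21,330
15–64: 2,593 + 6,219 + 6,109 + 5,779 + 5,045 + 2,477 = 28,222
65+: 2,345
Youth dependency ratio = 21,330 / 28,222 × 100 = 76
Old-age dependency ratio = 2,345 / 28,222 × 100 = 8

Youth dependency ratio: 76
Old-age dependency ratio: 8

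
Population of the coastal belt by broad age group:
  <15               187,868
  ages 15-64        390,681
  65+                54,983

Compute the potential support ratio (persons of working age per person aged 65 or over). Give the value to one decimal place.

Potential support ratio: 7.1

Potential support ratio = 390,681 / 54,983 = 7.1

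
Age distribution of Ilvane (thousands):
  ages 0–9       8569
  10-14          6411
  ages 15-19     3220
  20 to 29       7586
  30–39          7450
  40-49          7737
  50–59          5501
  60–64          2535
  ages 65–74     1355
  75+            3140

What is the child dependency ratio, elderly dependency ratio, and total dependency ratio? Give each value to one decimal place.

Youth dependency ratio: 44.0
Old-age dependency ratio: 13.2
Total dependency ratio: 57.2

0–14: 8569 + 6411 = 14980
15–64: 3220 + 7586 + 7450 + 7737 + 5501 + 2535 = 34029
65+: 1355 + 3140 = 4495
Youth dependency ratio = 14980 / 34029 × 100 = 44.0
Old-age dependency ratio = 4495 / 34029 × 100 = 13.2
Total dependency ratio = (14980 + 4495) / 34029 × 100 = 19475 / 34029 × 100 = 57.2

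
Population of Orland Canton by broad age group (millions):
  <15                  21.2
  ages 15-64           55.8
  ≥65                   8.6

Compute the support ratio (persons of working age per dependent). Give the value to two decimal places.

Support ratio = 55.8 / (21.2 + 8.6) = 55.8 / 29.8 = 1.87

Support ratio: 1.87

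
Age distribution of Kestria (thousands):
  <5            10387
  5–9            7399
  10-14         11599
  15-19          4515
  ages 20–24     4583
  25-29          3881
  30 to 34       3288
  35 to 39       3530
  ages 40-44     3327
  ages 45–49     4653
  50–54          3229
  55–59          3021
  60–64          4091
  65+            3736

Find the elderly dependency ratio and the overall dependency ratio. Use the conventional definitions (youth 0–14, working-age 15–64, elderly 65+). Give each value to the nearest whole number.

Old-age dependency ratio: 10
Total dependency ratio: 87

0–14: 10387 + 7399 + 11599 = 29385
15–64: 4515 + 4583 + 3881 + 3288 + 3530 + 3327 + 4653 + 3229 + 3021 + 4091 = 38118
65+: 3736
Old-age dependency ratio = 3736 / 38118 × 100 = 10
Total dependency ratio = (29385 + 3736) / 38118 × 100 = 33121 / 38118 × 100 = 87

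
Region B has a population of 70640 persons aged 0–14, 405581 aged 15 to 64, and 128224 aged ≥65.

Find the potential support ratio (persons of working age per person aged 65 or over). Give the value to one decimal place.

Potential support ratio: 3.2

Potential support ratio = 405581 / 128224 = 3.2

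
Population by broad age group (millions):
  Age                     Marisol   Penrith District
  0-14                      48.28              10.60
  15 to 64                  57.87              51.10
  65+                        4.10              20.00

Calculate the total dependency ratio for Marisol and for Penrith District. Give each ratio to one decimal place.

Marisol: 90.5
Penrith District: 59.9

Marisol: (48.28 + 4.10) / 57.87 × 100 = 52.38 / 57.87 × 100 = 90.5
Penrith District: (10.60 + 20.00) / 51.10 × 100 = 30.60 / 51.10 × 100 = 59.9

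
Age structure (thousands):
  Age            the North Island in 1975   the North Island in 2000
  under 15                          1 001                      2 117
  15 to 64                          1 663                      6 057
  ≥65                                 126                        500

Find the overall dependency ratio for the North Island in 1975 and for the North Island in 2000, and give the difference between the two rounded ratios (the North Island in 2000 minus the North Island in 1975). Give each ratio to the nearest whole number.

the North Island in 1975: 68
the North Island in 2000: 43
Difference: -25

the North Island in 1975: (1 001 + 126) / 1 663 × 100 = 1 127 / 1 663 × 100 = 68
the North Island in 2000: (2 117 + 500) / 6 057 × 100 = 2 617 / 6 057 × 100 = 43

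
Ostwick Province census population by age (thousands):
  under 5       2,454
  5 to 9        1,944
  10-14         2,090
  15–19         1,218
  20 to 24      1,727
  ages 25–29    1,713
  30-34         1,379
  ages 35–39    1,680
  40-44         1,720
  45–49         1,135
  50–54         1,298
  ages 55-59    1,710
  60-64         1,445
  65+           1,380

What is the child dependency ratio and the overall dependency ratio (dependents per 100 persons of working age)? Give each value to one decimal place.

Youth dependency ratio: 43.2
Total dependency ratio: 52.4

0–14: 2,454 + 1,944 + 2,090 = 6,488
15–64: 1,218 + 1,727 + 1,713 + 1,379 + 1,680 + 1,720 + 1,135 + 1,298 + 1,710 + 1,445 = 15,025
65+: 1,380
Youth dependency ratio = 6,488 / 15,025 × 100 = 43.2
Total dependency ratio = (6,488 + 1,380) / 15,025 × 100 = 7,868 / 15,025 × 100 = 52.4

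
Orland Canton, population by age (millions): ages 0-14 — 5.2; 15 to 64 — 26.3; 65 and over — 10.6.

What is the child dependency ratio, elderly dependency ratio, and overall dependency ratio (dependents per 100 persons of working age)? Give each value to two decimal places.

Youth dependency ratio = 5.2 / 26.3 × 100 = 19.77
Old-age dependency ratio = 10.6 / 26.3 × 100 = 40.30
Total dependency ratio = (5.2 + 10.6) / 26.3 × 100 = 15.8 / 26.3 × 100 = 60.08

Youth dependency ratio: 19.77
Old-age dependency ratio: 40.30
Total dependency ratio: 60.08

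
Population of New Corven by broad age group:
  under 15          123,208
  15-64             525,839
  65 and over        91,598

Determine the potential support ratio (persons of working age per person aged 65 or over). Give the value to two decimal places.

Potential support ratio = 525,839 / 91,598 = 5.74

Potential support ratio: 5.74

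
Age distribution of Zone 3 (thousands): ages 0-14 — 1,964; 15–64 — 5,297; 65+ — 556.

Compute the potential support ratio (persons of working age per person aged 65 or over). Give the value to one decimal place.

Potential support ratio: 9.5

Potential support ratio = 5,297 / 556 = 9.5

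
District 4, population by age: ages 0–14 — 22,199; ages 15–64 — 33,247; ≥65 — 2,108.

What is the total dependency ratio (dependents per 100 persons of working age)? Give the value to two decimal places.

Total dependency ratio: 73.11

Total dependency ratio = (22,199 + 2,108) / 33,247 × 100 = 24,307 / 33,247 × 100 = 73.11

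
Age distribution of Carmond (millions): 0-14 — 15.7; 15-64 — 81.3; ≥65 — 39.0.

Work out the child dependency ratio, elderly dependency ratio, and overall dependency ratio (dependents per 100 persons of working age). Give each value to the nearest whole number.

Youth dependency ratio: 19
Old-age dependency ratio: 48
Total dependency ratio: 67

Youth dependency ratio = 15.7 / 81.3 × 100 = 19
Old-age dependency ratio = 39.0 / 81.3 × 100 = 48
Total dependency ratio = (15.7 + 39.0) / 81.3 × 100 = 54.7 / 81.3 × 100 = 67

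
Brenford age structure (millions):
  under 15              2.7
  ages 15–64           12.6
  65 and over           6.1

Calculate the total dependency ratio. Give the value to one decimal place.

Total dependency ratio: 69.8

Total dependency ratio = (2.7 + 6.1) / 12.6 × 100 = 8.8 / 12.6 × 100 = 69.8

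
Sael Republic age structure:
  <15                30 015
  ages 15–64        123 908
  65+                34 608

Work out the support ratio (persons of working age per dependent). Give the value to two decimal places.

Support ratio = 123 908 / (30 015 + 34 608) = 123 908 / 64 623 = 1.92

Support ratio: 1.92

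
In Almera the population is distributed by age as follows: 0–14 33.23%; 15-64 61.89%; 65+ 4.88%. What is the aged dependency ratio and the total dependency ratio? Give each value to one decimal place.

Old-age dependency ratio: 7.9
Total dependency ratio: 61.6

Old-age dependency ratio = 4.88 / 61.89 × 100 = 7.9
Total dependency ratio = (33.23 + 4.88) / 61.89 × 100 = 38.11 / 61.89 × 100 = 61.6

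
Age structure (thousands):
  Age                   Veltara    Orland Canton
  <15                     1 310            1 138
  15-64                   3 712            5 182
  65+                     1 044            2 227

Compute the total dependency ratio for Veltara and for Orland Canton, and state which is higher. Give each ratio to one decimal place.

Veltara: 63.4
Orland Canton: 64.9
Higher: Orland Canton

Veltara: (1 310 + 1 044) / 3 712 × 100 = 2 354 / 3 712 × 100 = 63.4
Orland Canton: (1 138 + 2 227) / 5 182 × 100 = 3 365 / 5 182 × 100 = 64.9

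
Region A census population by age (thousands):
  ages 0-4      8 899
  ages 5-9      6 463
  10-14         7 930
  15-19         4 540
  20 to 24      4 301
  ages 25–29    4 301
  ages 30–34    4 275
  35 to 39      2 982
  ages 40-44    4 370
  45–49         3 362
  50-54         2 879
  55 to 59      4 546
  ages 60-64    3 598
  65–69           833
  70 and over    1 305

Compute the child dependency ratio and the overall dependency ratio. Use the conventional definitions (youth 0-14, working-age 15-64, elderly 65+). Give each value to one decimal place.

0–14: 8 899 + 6 463 + 7 930 = 23 292
15–64: 4 540 + 4 301 + 4 301 + 4 275 + 2 982 + 4 370 + 3 362 + 2 879 + 4 546 + 3 598 = 39 154
65+: 833 + 1 305 = 2 138
Youth dependency ratio = 23 292 / 39 154 × 100 = 59.5
Total dependency ratio = (23 292 + 2 138) / 39 154 × 100 = 25 430 / 39 154 × 100 = 64.9

Youth dependency ratio: 59.5
Total dependency ratio: 64.9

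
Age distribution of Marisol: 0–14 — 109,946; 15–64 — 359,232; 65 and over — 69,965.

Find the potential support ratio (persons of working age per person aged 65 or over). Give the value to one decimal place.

Potential support ratio = 359,232 / 69,965 = 5.1

Potential support ratio: 5.1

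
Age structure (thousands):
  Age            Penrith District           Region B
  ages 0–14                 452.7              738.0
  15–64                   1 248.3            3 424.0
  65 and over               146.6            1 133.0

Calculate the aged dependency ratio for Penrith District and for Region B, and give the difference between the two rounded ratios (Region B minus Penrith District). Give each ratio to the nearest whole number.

Penrith District: 12
Region B: 33
Difference: +21

Penrith District: 146.6 / 1 248.3 × 100 = 12
Region B: 1 133.0 / 3 424.0 × 100 = 33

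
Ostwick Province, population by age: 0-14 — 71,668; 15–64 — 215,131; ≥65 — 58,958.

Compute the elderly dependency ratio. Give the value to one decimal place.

Old-age dependency ratio: 27.4

Old-age dependency ratio = 58,958 / 215,131 × 100 = 27.4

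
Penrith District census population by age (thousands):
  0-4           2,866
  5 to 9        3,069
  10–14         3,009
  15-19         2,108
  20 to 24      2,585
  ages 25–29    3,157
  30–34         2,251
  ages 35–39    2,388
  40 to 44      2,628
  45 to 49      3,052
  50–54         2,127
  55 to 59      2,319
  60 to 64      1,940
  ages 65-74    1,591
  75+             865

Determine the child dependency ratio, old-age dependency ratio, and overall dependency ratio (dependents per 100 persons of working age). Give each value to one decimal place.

Youth dependency ratio: 36.4
Old-age dependency ratio: 10.0
Total dependency ratio: 46.4

0–14: 2,866 + 3,069 + 3,009 = 8,944
15–64: 2,108 + 2,585 + 3,157 + 2,251 + 2,388 + 2,628 + 3,052 + 2,127 + 2,319 + 1,940 = 24,555
65+: 1,591 + 865 = 2,456
Youth dependency ratio = 8,944 / 24,555 × 100 = 36.4
Old-age dependency ratio = 2,456 / 24,555 × 100 = 10.0
Total dependency ratio = (8,944 + 2,456) / 24,555 × 100 = 11,400 / 24,555 × 100 = 46.4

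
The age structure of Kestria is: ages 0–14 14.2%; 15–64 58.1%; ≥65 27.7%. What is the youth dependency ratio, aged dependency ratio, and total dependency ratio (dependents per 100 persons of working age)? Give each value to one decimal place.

Youth dependency ratio: 24.4
Old-age dependency ratio: 47.7
Total dependency ratio: 72.1

Youth dependency ratio = 14.2 / 58.1 × 100 = 24.4
Old-age dependency ratio = 27.7 / 58.1 × 100 = 47.7
Total dependency ratio = (14.2 + 27.7) / 58.1 × 100 = 41.9 / 58.1 × 100 = 72.1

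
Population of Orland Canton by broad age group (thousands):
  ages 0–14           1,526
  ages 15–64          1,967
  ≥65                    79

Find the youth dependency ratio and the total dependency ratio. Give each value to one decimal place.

Youth dependency ratio: 77.6
Total dependency ratio: 81.6

Youth dependency ratio = 1,526 / 1,967 × 100 = 77.6
Total dependency ratio = (1,526 + 79) / 1,967 × 100 = 1,605 / 1,967 × 100 = 81.6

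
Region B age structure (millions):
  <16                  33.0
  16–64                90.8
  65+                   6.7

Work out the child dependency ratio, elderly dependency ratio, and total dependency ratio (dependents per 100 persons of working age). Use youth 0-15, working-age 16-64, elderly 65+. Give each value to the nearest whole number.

Youth dependency ratio: 36
Old-age dependency ratio: 7
Total dependency ratio: 44

Youth dependency ratio = 33.0 / 90.8 × 100 = 36
Old-age dependency ratio = 6.7 / 90.8 × 100 = 7
Total dependency ratio = (33.0 + 6.7) / 90.8 × 100 = 39.7 / 90.8 × 100 = 44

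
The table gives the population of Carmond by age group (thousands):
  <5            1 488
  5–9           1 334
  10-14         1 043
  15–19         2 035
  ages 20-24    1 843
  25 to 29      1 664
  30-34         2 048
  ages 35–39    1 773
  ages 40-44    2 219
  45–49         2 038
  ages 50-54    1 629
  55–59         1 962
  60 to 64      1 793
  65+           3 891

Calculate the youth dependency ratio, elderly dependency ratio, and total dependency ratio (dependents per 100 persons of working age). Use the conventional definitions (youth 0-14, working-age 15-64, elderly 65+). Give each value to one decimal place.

Youth dependency ratio: 20.3
Old-age dependency ratio: 20.5
Total dependency ratio: 40.8

0–14: 1 488 + 1 334 + 1 043 = 3 865
15–64: 2 035 + 1 843 + 1 664 + 2 048 + 1 773 + 2 219 + 2 038 + 1 629 + 1 962 + 1 793 = 19 004
65+: 3 891
Youth dependency ratio = 3 865 / 19 004 × 100 = 20.3
Old-age dependency ratio = 3 891 / 19 004 × 100 = 20.5
Total dependency ratio = (3 865 + 3 891) / 19 004 × 100 = 7 756 / 19 004 × 100 = 40.8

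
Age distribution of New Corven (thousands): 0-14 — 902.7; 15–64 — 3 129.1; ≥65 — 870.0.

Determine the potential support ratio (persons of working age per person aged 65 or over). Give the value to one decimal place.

Potential support ratio = 3 129.1 / 870.0 = 3.6

Potential support ratio: 3.6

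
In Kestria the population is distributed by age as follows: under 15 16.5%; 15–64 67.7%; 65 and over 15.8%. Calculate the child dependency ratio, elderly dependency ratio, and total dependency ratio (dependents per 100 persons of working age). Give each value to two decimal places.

Youth dependency ratio: 24.37
Old-age dependency ratio: 23.34
Total dependency ratio: 47.71

Youth dependency ratio = 16.5 / 67.7 × 100 = 24.37
Old-age dependency ratio = 15.8 / 67.7 × 100 = 23.34
Total dependency ratio = (16.5 + 15.8) / 67.7 × 100 = 32.3 / 67.7 × 100 = 47.71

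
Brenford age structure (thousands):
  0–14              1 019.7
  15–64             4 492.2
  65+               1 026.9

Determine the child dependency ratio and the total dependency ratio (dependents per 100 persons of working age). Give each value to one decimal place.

Youth dependency ratio = 1 019.7 / 4 492.2 × 100 = 22.7
Total dependency ratio = (1 019.7 + 1 026.9) / 4 492.2 × 100 = 2 046.6 / 4 492.2 × 100 = 45.6

Youth dependency ratio: 22.7
Total dependency ratio: 45.6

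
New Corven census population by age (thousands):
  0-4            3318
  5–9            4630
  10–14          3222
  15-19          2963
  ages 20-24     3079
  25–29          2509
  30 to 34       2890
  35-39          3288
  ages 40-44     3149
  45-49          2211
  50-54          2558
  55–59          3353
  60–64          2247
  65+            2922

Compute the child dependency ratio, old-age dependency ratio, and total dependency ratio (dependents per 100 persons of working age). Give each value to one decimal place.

Youth dependency ratio: 39.5
Old-age dependency ratio: 10.3
Total dependency ratio: 49.9

0–14: 3318 + 4630 + 3222 = 11170
15–64: 2963 + 3079 + 2509 + 2890 + 3288 + 3149 + 2211 + 2558 + 3353 + 2247 = 28247
65+: 2922
Youth dependency ratio = 11170 / 28247 × 100 = 39.5
Old-age dependency ratio = 2922 / 28247 × 100 = 10.3
Total dependency ratio = (11170 + 2922) / 28247 × 100 = 14092 / 28247 × 100 = 49.9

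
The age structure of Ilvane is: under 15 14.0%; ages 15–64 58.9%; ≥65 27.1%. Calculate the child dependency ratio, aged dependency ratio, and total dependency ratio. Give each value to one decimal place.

Youth dependency ratio = 14.0 / 58.9 × 100 = 23.8
Old-age dependency ratio = 27.1 / 58.9 × 100 = 46.0
Total dependency ratio = (14.0 + 27.1) / 58.9 × 100 = 41.1 / 58.9 × 100 = 69.8

Youth dependency ratio: 23.8
Old-age dependency ratio: 46.0
Total dependency ratio: 69.8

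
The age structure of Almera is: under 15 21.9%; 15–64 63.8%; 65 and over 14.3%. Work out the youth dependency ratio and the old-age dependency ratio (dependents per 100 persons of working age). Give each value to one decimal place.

Youth dependency ratio = 21.9 / 63.8 × 100 = 34.3
Old-age dependency ratio = 14.3 / 63.8 × 100 = 22.4

Youth dependency ratio: 34.3
Old-age dependency ratio: 22.4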